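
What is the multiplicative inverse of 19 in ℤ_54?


Use the extended Euclidean algorithm to write 1 = 19·s + 54·t; then s mod 54 is the inverse.
Euclidean algorithm:
  19 = 0·54 + 19
  54 = 2·19 + 16
  19 = 1·16 + 3
  16 = 5·3 + 1
  3 = 3·1 + 0
gcd(19,54) = 1
Back-substitution gives: 19·(-17) + 54·(6) = 1
So 19⁻¹ ≡ -17 ≡ 37 (mod 54)
Check: 19 × 37 = 703 ≡ 1 (mod 54) ✓

19⁻¹ ≡ 37 (mod 54)


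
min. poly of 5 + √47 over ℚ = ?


Let α = 5 + √47. Then α - 5 = √47, so (α - 5)² = 47, giving α² - 10α - 22 = 0. Degree 2 and α ∉ ℚ, so this is the minimal polynomial.

Minimal polynomial: x² - 10x - 22


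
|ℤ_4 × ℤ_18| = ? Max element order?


|ℤ_4 × ℤ_18| = 4 × 18 = 72
Max element order = lcm(4,18) = 36
Cyclic? No (gcd=2)

|ℤ_4×ℤ_18| = 72, max element order = 36


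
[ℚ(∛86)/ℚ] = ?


∛86 has minimal polynomial x³ - 86 (irreducible over ℚ since 86 is not a perfect cube)

[ℚ(∛86)/ℚ] = 3


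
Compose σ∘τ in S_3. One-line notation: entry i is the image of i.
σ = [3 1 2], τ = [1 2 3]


σ∘τ: apply τ first, then σ
1 →τ 1 →σ 3
2 →τ 2 →σ 1
3 →τ 3 →σ 2

σ∘τ = [3 1 2]


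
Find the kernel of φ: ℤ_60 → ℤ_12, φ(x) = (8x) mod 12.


Kernel = preimage of identity
ker(φ) = {x ∈ ℤ_60 : 8x ≡ 0 (mod 12)}. Since 12 | 60, φ is well-defined. The kernel is the cyclic subgroup ⟨3⟩ of ℤ_60 (order 20), i.e. {0, 3, 6, 9, 12, 15, 18, 21, 24, 27, 30, 33, 36, 39, 42, 45, 48, 51, 54, 57}

ker(φ) = {0, 3, 6, 9, 12, 15, 18, 21, 24, 27, 30, 33, 36, 39, 42, 45, 48, 51, 54, 57}


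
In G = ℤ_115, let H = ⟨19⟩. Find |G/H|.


|⟨19⟩| = n / gcd(19, 115) = 115 / 1 = 115
H is normal (ℤ_115 is abelian).
|G/H| = |G| / |H| = 115 / 115 = 1

|G/H| = 1


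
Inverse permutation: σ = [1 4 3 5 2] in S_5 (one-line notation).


To find σ⁻¹, swap domain and range:
σ(1) = 1 → σ⁻¹(1) = 1
σ(2) = 4 → σ⁻¹(4) = 2
σ(3) = 3 → σ⁻¹(3) = 3
σ(4) = 5 → σ⁻¹(5) = 4
σ(5) = 2 → σ⁻¹(2) = 5

σ⁻¹ = [1 5 3 2 4]


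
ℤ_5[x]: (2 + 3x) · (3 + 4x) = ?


Expand and collect like terms; reduce coefficients mod 5:
x^0: 2·3 = 6 ≡ 1 (mod 5)
x^1: 2·4 + 3·3 = 17 ≡ 2 (mod 5)
x^2: 3·4 = 12 ≡ 2 (mod 5)
Result: 1 + 2x + 2x^2

f · g = 1 + 2x + 2x^2


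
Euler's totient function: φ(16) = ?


φ(n) = count of k ∈ {1,...,n} with gcd(k,n)=1
Coprimes to 16: {1, 3, 5, 7, 9, 11, 13, 15}
Count: 8

φ(16) = 8


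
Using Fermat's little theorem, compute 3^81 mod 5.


Fermat's little theorem: if p is prime and gcd(a,p)=1, then a^(p-1) ≡ 1 (mod p)
p = 5 is prime, gcd(3,5) = 1
Reduce exponent: 81 mod 4 = 1
So 3^81 ≡ 3^1 (mod 5)
3^1 mod 5 = 3

3^81 ≡ 3 (mod 5)


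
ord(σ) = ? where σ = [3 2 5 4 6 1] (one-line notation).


Cycle decomposition: (1 3 5 6)
Cycle lengths: 4
Order = lcm(4) = 4

ord(σ) = 4


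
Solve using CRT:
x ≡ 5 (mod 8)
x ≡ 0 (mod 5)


m₁ = 8, m₂ = 5, gcd = 1, so CRT applies. M = m₁·m₂ = 40
Let M₁ = M/m₁ = 5, M₂ = M/m₂ = 8
Find y₁ ≡ M₁⁻¹ (mod m₁): 5⁻¹ ≡ 5 (mod 8)
Find y₂ ≡ M₂⁻¹ (mod m₂): 8⁻¹ ≡ 2 (mod 5)
x = a₁·M₁·y₁ + a₂·M₂·y₂ = 5·5·5 + 0·8·2 = 125
Reduce mod 40: x ≡ 5
Check: 5 mod 8 = 5 ✓, 5 mod 5 = 0 ✓

x ≡ 5 (mod 40)


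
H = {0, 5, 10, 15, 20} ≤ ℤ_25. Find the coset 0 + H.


0 + H = {0 + h (mod 25) : h ∈ H}
0+0=0, 0+5=5, 0+10=10, 0+15=15, 0+20=20

0 + H = {0, 5, 10, 15, 20}


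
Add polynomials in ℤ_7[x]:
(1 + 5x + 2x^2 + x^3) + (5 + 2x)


Add coefficients mod 7:
x^0: 1 + 5 = 6 (mod 7)
x^1: 5 + 2 = 0 (mod 7)
x^2: 2 + 0 = 2 (mod 7)
x^3: 1 + 0 = 1 (mod 7)
Result: 6 + 2x^2 + x^3

f + g = 6 + 2x^2 + x^3


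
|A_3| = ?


|A_n| = n!/2 (even permutations)
|A_3| = 3!/2 = 6/2 = 3

|A_3| = 3


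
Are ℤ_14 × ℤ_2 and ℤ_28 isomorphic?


Comparing ℤ_14 × ℤ_2 and ℤ_28:
gcd(14,2) = 2 ≠ 1. Max element order in ℤ_14×ℤ_2 is lcm(14,2) = 14 < 28, so it has no element of order 28

No, ℤ_14 × ℤ_2 ≇ ℤ_28


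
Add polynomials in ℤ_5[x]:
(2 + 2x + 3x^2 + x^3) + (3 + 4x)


Add coefficients mod 5:
x^0: 2 + 3 = 0 (mod 5)
x^1: 2 + 4 = 1 (mod 5)
x^2: 3 + 0 = 3 (mod 5)
x^3: 1 + 0 = 1 (mod 5)
Result: x + 3x^2 + x^3

f + g = x + 3x^2 + x^3


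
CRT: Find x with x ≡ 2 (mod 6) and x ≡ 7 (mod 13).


m₁ = 6, m₂ = 13, gcd = 1, so CRT applies. M = m₁·m₂ = 78
Let M₁ = M/m₁ = 13, M₂ = M/m₂ = 6
Find y₁ ≡ M₁⁻¹ (mod m₁): 13⁻¹ ≡ 1 (mod 6)
Find y₂ ≡ M₂⁻¹ (mod m₂): 6⁻¹ ≡ 11 (mod 13)
x = a₁·M₁·y₁ + a₂·M₂·y₂ = 2·13·1 + 7·6·11 = 488
Reduce mod 78: x ≡ 20
Check: 20 mod 6 = 2 ✓, 20 mod 13 = 7 ✓

x ≡ 20 (mod 78)


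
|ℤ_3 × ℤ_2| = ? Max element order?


|ℤ_3 × ℤ_2| = 3 × 2 = 6
Max element order = lcm(3,2) = 6
Cyclic? Yes (gcd=1)

|ℤ_3×ℤ_2| = 6, max element order = 6


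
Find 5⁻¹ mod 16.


Use the extended Euclidean algorithm to write 1 = 5·s + 16·t; then s mod 16 is the inverse.
Euclidean algorithm:
  5 = 0·16 + 5
  16 = 3·5 + 1
  5 = 5·1 + 0
gcd(5,16) = 1
Back-substitution gives: 5·(-3) + 16·(1) = 1
So 5⁻¹ ≡ -3 ≡ 13 (mod 16)
Check: 5 × 13 = 65 ≡ 1 (mod 16) ✓

5⁻¹ ≡ 13 (mod 16)


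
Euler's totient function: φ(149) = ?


Factor n: 149 = 149
φ(n) = n · ∏(1 - 1/p) over distinct primes p | n
φ(149) = 149 · (1 - 1/149) = 148

φ(149) = 148


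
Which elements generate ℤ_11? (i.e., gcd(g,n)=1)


g generates ℤ_n iff gcd(g,n) = 1
Checking each g ∈ {1,...,10}:
gcd(1,11) = 1
gcd(2,11) = 1
gcd(3,11) = 1
gcd(4,11) = 1
gcd(5,11) = 1
gcd(6,11) = 1
gcd(7,11) = 1
gcd(8,11) = 1
gcd(9,11) = 1
gcd(10,11) = 1
Generators: {1, 2, 3, 4, 5, 6, 7, 8, 9, 10}
Number of generators = φ(11) = 10

Generators of ℤ_11 = {1, 2, 3, 4, 5, 6, 7, 8, 9, 10}


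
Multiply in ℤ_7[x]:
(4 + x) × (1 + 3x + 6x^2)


Expand and collect like terms; reduce coefficients mod 7:
x^0: 4·1 = 4 ≡ 4 (mod 7)
x^1: 4·3 + 1·1 = 13 ≡ 6 (mod 7)
x^2: 4·6 + 1·3 = 27 ≡ 6 (mod 7)
x^3: 1·6 = 6 ≡ 6 (mod 7)
Result: 4 + 6x + 6x^2 + 6x^3

f · g = 4 + 6x + 6x^2 + 6x^3


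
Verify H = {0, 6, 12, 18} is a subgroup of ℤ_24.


Subgroup test for H = {0, 6, 12, 18} in (ℤ_24, +):
(1) 0 ∈ H? Yes
(2) Closure: for all a,b ∈ H, (a+b) mod 24 ∈ H? Yes
(3) Inverses: for all a ∈ H, -a mod 24 ∈ H? Yes

Yes, H is a subgroup of ℤ_24


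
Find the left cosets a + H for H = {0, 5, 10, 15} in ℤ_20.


H = {0, 5, 10, 15}, |H| = 4
Number of cosets = |G|/|H| = 20/4 = 5
0 + H = {0, 5, 10, 15}
1 + H = {1, 6, 11, 16}
2 + H = {2, 7, 12, 17}
3 + H = {3, 8, 13, 18}
4 + H = {4, 9, 14, 19}

Cosets: 0+H={0,5,10,15}; 1+H={1,6,11,16}; 2+H={2,7,12,17}; 3+H={3,8,13,18}; 4+H={4,9,14,19}


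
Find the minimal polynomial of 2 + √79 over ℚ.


Let α = 2 + √79. Then α - 2 = √79, so (α - 2)² = 79, giving α² - 4α - 75 = 0. Degree 2 and α ∉ ℚ, so this is the minimal polynomial.

Minimal polynomial: x² - 4x - 75


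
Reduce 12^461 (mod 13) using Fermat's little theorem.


Fermat's little theorem: if p is prime and gcd(a,p)=1, then a^(p-1) ≡ 1 (mod p)
p = 13 is prime, gcd(12,13) = 1
Reduce exponent: 461 mod 12 = 5
So 12^461 ≡ 12^5 (mod 13)
12^5 mod 13 = 12

12^461 ≡ 12 (mod 13)


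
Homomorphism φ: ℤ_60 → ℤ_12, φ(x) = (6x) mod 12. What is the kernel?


Kernel = preimage of identity
ker(φ) = {x ∈ ℤ_60 : 6x ≡ 0 (mod 12)}. Since 12 | 60, φ is well-defined. The kernel is the cyclic subgroup ⟨2⟩ of ℤ_60 (order 30), i.e. {0, 2, 4, 6, 8, 10, 12, 14, 16, 18, 20, 22, 24, 26, 28, 30, 32, 34, 36, 38, 40, 42, 44, 46, 48, 50, 52, 54, 56, 58}

ker(φ) = {0, 2, 4, 6, 8, 10, 12, 14, 16, 18, 20, 22, 24, 26, 28, 30, 32, 34, 36, 38, 40, 42, 44, 46, 48, 50, 52, 54, 56, 58}


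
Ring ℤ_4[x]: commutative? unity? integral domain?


ℤ_4 has zero divisors (2·2 ≡ 0), and these lift to constant zero divisors in ℤ_4[x]; so not an integral domain
Commutative: Yes
Integral domain: No
Has unity: Yes

ℤ_4[x]: Commutative=Yes, Unity=Yes


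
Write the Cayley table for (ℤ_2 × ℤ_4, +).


Elements: {(0,0), (0,1), (0,2), (0,3), (1,0), (1,1), (1,2), (1,3)}
Operation: componentwise addition mod (2, 4)
Entry (a, b) = ((a₁+b₁) mod 2, (a₂+b₂) mod 4)

Cayley table:
      | (0,0) | (0,1) | (0,2) | (0,3) | (1,0) | (1,1) | (1,2) | (1,3)
(0,0) | (0,0) | (0,1) | (0,2) | (0,3) | (1,0) | (1,1) | (1,2) | (1,3)
(0,1) | (0,1) | (0,2) | (0,3) | (0,0) | (1,1) | (1,2) | (1,3) | (1,0)
(0,2) | (0,2) | (0,3) | (0,0) | (0,1) | (1,2) | (1,3) | (1,0) | (1,1)
(0,3) | (0,3) | (0,0) | (0,1) | (0,2) | (1,3) | (1,0) | (1,1) | (1,2)
(1,0) | (1,0) | (1,1) | (1,2) | (1,3) | (0,0) | (0,1) | (0,2) | (0,3)
(1,1) | (1,1) | (1,2) | (1,3) | (1,0) | (0,1) | (0,2) | (0,3) | (0,0)
(1,2) | (1,2) | (1,3) | (1,0) | (1,1) | (0,2) | (0,3) | (0,0) | (0,1)
(1,3) | (1,3) | (1,0) | (1,1) | (1,2) | (0,3) | (0,0) | (0,1) | (0,2)


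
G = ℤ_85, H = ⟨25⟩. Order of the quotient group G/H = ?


|⟨25⟩| = n / gcd(25, 85) = 85 / 5 = 17
H is normal (ℤ_85 is abelian).
|G/H| = |G| / |H| = 85 / 17 = 5

|G/H| = 5


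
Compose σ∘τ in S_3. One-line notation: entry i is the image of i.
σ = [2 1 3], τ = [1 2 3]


σ∘τ: apply τ first, then σ
1 →τ 1 →σ 2
2 →τ 2 →σ 1
3 →τ 3 →σ 3

σ∘τ = [2 1 3]


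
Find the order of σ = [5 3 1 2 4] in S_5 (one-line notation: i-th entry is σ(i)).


Cycle decomposition: (1 5 4 2 3)
Cycle lengths: 5
Order = lcm(5) = 5

ord(σ) = 5


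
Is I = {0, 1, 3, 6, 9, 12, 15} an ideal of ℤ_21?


Check ideal conditions for I = {0, 1, 3, 6, 9, 12, 15} in ℤ_21:
(1) I is an additive subgroup? No
(2) For r ∈ ℤ_21 and a ∈ I: r·a ∈ I? No  [counterexample: r=2, a=1, r·a mod 21 = 2 ∉ I]

No, I is not an ideal of ℤ_21


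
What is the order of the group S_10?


|S_n| = n! (number of permutations of n symbols)
|S_10| = 10! = 3628800

|S_10| = 3628800


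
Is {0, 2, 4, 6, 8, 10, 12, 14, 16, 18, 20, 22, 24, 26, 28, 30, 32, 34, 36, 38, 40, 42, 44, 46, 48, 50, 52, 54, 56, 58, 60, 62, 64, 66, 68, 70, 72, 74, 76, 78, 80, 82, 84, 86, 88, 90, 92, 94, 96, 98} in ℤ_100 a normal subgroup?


H = {0, 2, 4, 6, 8, 10, 12, 14, 16, 18, 20, 22, 24, 26, 28, 30, 32, 34, 36, 38, 40, 42, 44, 46, 48, 50, 52, 54, 56, 58, 60, 62, 64, 66, 68, 70, 72, 74, 76, 78, 80, 82, 84, 86, 88, 90, 92, 94, 96, 98} in ℤ_100
ℤ_100 is abelian; every subgroup of an abelian group is normal

Yes, normal subgroup


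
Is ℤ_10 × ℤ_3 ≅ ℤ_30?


Comparing ℤ_10 × ℤ_3 and ℤ_30:
gcd(10,3) = 1, so ℤ_10 × ℤ_3 ≅ ℤ_30 (CRT)

Yes, ℤ_10 × ℤ_3 ≅ ℤ_30


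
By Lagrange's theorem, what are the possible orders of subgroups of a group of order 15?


Lagrange's theorem: |H| divides |G|
|G| = 15
Divisors of 15: 1, 3, 5, 15

Possible subgroup orders: {1, 3, 5, 15}


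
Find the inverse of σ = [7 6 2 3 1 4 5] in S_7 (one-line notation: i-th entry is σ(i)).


To find σ⁻¹, swap domain and range:
σ(1) = 7 → σ⁻¹(7) = 1
σ(2) = 6 → σ⁻¹(6) = 2
σ(3) = 2 → σ⁻¹(2) = 3
σ(4) = 3 → σ⁻¹(3) = 4
σ(5) = 1 → σ⁻¹(1) = 5
σ(6) = 4 → σ⁻¹(4) = 6
σ(7) = 5 → σ⁻¹(5) = 7

σ⁻¹ = [5 3 4 6 7 2 1]


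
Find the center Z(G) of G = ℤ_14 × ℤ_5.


Z(G) = {g ∈ G | gx = xg for all x ∈ G}
Direct product of abelian groups is abelian, so Z(G) = G

Z(ℤ_14 × ℤ_5) = ℤ_14 × ℤ_5


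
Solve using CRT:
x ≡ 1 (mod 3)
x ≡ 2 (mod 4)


m₁ = 3, m₂ = 4, gcd = 1, so CRT applies. M = m₁·m₂ = 12
Let M₁ = M/m₁ = 4, M₂ = M/m₂ = 3
Find y₁ ≡ M₁⁻¹ (mod m₁): 4⁻¹ ≡ 1 (mod 3)
Find y₂ ≡ M₂⁻¹ (mod m₂): 3⁻¹ ≡ 3 (mod 4)
x = a₁·M₁·y₁ + a₂·M₂·y₂ = 1·4·1 + 2·3·3 = 22
Reduce mod 12: x ≡ 10
Check: 10 mod 3 = 1 ✓, 10 mod 4 = 2 ✓

x ≡ 10 (mod 12)


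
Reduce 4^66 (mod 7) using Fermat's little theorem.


Fermat's little theorem: if p is prime and gcd(a,p)=1, then a^(p-1) ≡ 1 (mod p)
p = 7 is prime, gcd(4,7) = 1
Reduce exponent: 66 mod 6 = 0
So 4^66 ≡ 4^0 (mod 7)
4^0 = 1

4^66 ≡ 1 (mod 7)


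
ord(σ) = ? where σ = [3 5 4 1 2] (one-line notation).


Cycle decomposition: (1 3 4) (2 5)
Cycle lengths: 3, 2
Order = lcm(3, 2) = 6

ord(σ) = 6


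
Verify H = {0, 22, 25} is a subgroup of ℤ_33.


Subgroup test for H = {0, 22, 25} in (ℤ_33, +):
(1) 0 ∈ H? Yes
(2) Closure: for all a,b ∈ H, (a+b) mod 33 ∈ H? No  [counterexample: 22 + 22 = 11 ∉ H]
(3) Inverses: for all a ∈ H, -a mod 33 ∈ H? No

No, H is not a subgroup of ℤ_33


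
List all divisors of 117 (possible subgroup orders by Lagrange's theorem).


Lagrange's theorem: |H| divides |G|
|G| = 117
Divisors of 117: 1, 3, 9, 13, 39, 117

Possible subgroup orders: {1, 3, 9, 13, 39, 117}


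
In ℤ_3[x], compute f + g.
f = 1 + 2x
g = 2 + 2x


Add coefficients mod 3:
x^0: 1 + 2 = 0 (mod 3)
x^1: 2 + 2 = 1 (mod 3)
Result: x

f + g = x


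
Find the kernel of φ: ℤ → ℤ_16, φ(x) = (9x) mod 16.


Kernel = preimage of identity
ker(φ) = {x ∈ ℤ : 9x ≡ 0 (mod 16)}. gcd(9,16) = 1, so 9x ≡ 0 (mod 16) ⟺ x ≡ 0 (mod 16/1 = 16). Hence ker(φ) = 16ℤ

ker(φ) = 16ℤ


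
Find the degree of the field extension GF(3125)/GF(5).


GF(3125) = GF(5^5), so the extension degree is 5

[GF(3125)/GF(5)] = 5


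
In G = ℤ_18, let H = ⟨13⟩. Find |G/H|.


|⟨13⟩| = n / gcd(13, 18) = 18 / 1 = 18
H is normal (ℤ_18 is abelian).
|G/H| = |G| / |H| = 18 / 18 = 1

|G/H| = 1


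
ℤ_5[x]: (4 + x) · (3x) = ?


Expand and collect like terms; reduce coefficients mod 5:
x^0: 4·0 = 0 ≡ 0 (mod 5)
x^1: 4·3 + 1·0 = 12 ≡ 2 (mod 5)
x^2: 1·3 = 3 ≡ 3 (mod 5)
Result: 2x + 3x^2

f · g = 2x + 3x^2


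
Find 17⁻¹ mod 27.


Use the extended Euclidean algorithm to write 1 = 17·s + 27·t; then s mod 27 is the inverse.
Euclidean algorithm:
  17 = 0·27 + 17
  27 = 1·17 + 10
  17 = 1·10 + 7
  10 = 1·7 + 3
  7 = 2·3 + 1
  3 = 3·1 + 0
gcd(17,27) = 1
Back-substitution gives: 17·(8) + 27·(-5) = 1
So 17⁻¹ ≡ 8 ≡ 8 (mod 27)
Check: 17 × 8 = 136 ≡ 1 (mod 27) ✓

17⁻¹ ≡ 8 (mod 27)


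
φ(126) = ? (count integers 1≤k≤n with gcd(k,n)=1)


Factor n: 126 = 2 × 3^2 × 7
φ(n) = n · ∏(1 - 1/p) over distinct primes p | n
φ(126) = 126 · (1 - 1/2) · (1 - 1/3) · (1 - 1/7) = 36

φ(126) = 36


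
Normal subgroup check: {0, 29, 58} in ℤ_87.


H = {0, 29, 58} in ℤ_87
ℤ_87 is abelian; every subgroup of an abelian group is normal

Yes, normal subgroup


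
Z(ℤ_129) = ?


Z(G) = {g ∈ G | gx = xg for all x ∈ G}
ℤ_129 is abelian, so Z(G) = G

Z(ℤ_129) = ℤ_129


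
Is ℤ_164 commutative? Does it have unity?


ℤ_164 is a commutative ring with unity 1; 164 = 2×82 is composite, so 2·82 ≡ 0 gives zero divisors (not an integral domain)
Commutative: Yes
Integral domain: No
Has unity: Yes

ℤ_164: Commutative=Yes, Unity=Yes


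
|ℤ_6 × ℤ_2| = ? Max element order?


|ℤ_6 × ℤ_2| = 6 × 2 = 12
Max element order = lcm(6,2) = 6
Cyclic? No (gcd=2)

|ℤ_6×ℤ_2| = 12, max element order = 6


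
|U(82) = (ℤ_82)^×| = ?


U(n) is the group of units mod n; |U(n)| = φ(n)
|U(82)| = φ(82) = 40

|U(82) = (ℤ_82)^×| = 40


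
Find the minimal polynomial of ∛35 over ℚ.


∛35 satisfies x³ - 35 = 0, irreducible over ℚ (no rational root; 35 is not a perfect cube)

Minimal polynomial: x³ - 35


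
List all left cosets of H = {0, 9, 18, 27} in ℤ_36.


H = {0, 9, 18, 27}, |H| = 4
Number of cosets = |G|/|H| = 36/4 = 9
0 + H = {0, 9, 18, 27}
1 + H = {1, 10, 19, 28}
2 + H = {2, 11, 20, 29}
3 + H = {3, 12, 21, 30}
4 + H = {4, 13, 22, 31}
5 + H = {5, 14, 23, 32}
6 + H = {6, 15, 24, 33}
7 + H = {7, 16, 25, 34}
8 + H = {8, 17, 26, 35}

Cosets: 0+H={0,9,18,27}; 1+H={1,10,19,28}; 2+H={2,11,20,29}; 3+H={3,12,21,30}; 4+H={4,13,22,31}; 5+H={5,14,23,32}; 6+H={6,15,24,33}; 7+H={7,16,25,34}; 8+H={8,17,26,35}


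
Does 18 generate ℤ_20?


g generates ℤ_n iff gcd(g, n) = 1
gcd(18, 20) = 2
Since gcd = 2 ≠ 1, ⟨18⟩ has order 10 < 20, so 18 is not a generator.

No, 18 does not generate ℤ_20


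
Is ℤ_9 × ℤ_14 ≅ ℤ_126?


Comparing ℤ_9 × ℤ_14 and ℤ_126:
gcd(9,14) = 1, so ℤ_9 × ℤ_14 ≅ ℤ_126 (CRT)

Yes, ℤ_9 × ℤ_14 ≅ ℤ_126


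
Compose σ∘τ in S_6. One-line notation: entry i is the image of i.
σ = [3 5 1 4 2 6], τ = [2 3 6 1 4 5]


σ∘τ: apply τ first, then σ
1 →τ 2 →σ 5
2 →τ 3 →σ 1
3 →τ 6 →σ 6
4 →τ 1 →σ 3
5 →τ 4 →σ 4
6 →τ 5 →σ 2

σ∘τ = [5 1 6 3 4 2]


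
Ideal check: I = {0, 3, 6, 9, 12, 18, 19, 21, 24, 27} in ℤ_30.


Check ideal conditions for I = {0, 3, 6, 9, 12, 18, 19, 21, 24, 27} in ℤ_30:
(1) I is an additive subgroup? No
(2) For r ∈ ℤ_30 and a ∈ I: r·a ∈ I? No  [counterexample: r=2, a=19, r·a mod 30 = 8 ∉ I]

No, I is not an ideal of ℤ_30


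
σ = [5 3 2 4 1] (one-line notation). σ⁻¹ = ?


To find σ⁻¹, swap domain and range:
σ(1) = 5 → σ⁻¹(5) = 1
σ(2) = 3 → σ⁻¹(3) = 2
σ(3) = 2 → σ⁻¹(2) = 3
σ(4) = 4 → σ⁻¹(4) = 4
σ(5) = 1 → σ⁻¹(1) = 5

σ⁻¹ = [5 3 2 4 1]


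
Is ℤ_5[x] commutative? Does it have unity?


ℤ_5 is a field (n prime), so ℤ_5[x] is a commutative integral domain with unity
Commutative: Yes
Integral domain: Yes
Has unity: Yes

ℤ_5[x]: Commutative=Yes, Unity=Yes


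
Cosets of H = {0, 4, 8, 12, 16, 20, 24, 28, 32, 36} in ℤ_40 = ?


H = {0, 4, 8, 12, 16, 20, 24, 28, 32, 36}, |H| = 10
Number of cosets = |G|/|H| = 40/10 = 4
0 + H = {0, 4, 8, 12, 16, 20, 24, 28, 32, 36}
1 + H = {1, 5, 9, 13, 17, 21, 25, 29, 33, 37}
2 + H = {2, 6, 10, 14, 18, 22, 26, 30, 34, 38}
3 + H = {3, 7, 11, 15, 19, 23, 27, 31, 35, 39}

Cosets: 0+H={0,4,8,12,16,20,24,28,32,36}; 1+H={1,5,9,13,17,21,25,29,33,37}; 2+H={2,6,10,14,18,22,26,30,34,38}; 3+H={3,7,11,15,19,23,27,31,35,39}


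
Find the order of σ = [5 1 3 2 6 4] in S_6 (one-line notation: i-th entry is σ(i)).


Cycle decomposition: (1 5 6 4 2)
Cycle lengths: 5
Order = lcm(5) = 5

ord(σ) = 5


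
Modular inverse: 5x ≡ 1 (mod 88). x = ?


Use the extended Euclidean algorithm to write 1 = 5·s + 88·t; then s mod 88 is the inverse.
Euclidean algorithm:
  5 = 0·88 + 5
  88 = 17·5 + 3
  5 = 1·3 + 2
  3 = 1·2 + 1
  2 = 2·1 + 0
gcd(5,88) = 1
Back-substitution gives: 5·(-35) + 88·(2) = 1
So 5⁻¹ ≡ -35 ≡ 53 (mod 88)
Check: 5 × 53 = 265 ≡ 1 (mod 88) ✓

5⁻¹ ≡ 53 (mod 88)


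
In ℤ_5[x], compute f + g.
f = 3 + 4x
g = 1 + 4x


Add coefficients mod 5:
x^0: 3 + 1 = 4 (mod 5)
x^1: 4 + 4 = 3 (mod 5)
Result: 4 + 3x

f + g = 4 + 3x


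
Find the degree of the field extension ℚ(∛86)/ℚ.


∛86 has minimal polynomial x³ - 86 (irreducible over ℚ since 86 is not a perfect cube)

[ℚ(∛86)/ℚ] = 3


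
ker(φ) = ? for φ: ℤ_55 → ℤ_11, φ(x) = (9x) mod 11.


Kernel = preimage of identity
ker(φ) = {x ∈ ℤ_55 : 9x ≡ 0 (mod 11)}. Since 11 | 55, φ is well-defined. The kernel is the cyclic subgroup ⟨11⟩ of ℤ_55 (order 5), i.e. {0, 11, 22, 33, 44}

ker(φ) = {0, 11, 22, 33, 44}


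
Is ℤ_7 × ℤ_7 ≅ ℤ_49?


Comparing ℤ_7 × ℤ_7 and ℤ_49:
gcd(7,7) = 7 ≠ 1. Max element order in ℤ_7×ℤ_7 is lcm(7,7) = 7 < 49, so it has no element of order 49

No, ℤ_7 × ℤ_7 ≇ ℤ_49


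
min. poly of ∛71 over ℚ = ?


∛71 satisfies x³ - 71 = 0, irreducible over ℚ (no rational root; 71 is not a perfect cube)

Minimal polynomial: x³ - 71


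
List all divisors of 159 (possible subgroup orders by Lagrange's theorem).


Lagrange's theorem: |H| divides |G|
|G| = 159
Divisors of 159: 1, 3, 53, 159

Possible subgroup orders: {1, 3, 53, 159}


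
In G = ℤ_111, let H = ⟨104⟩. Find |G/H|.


|⟨104⟩| = n / gcd(104, 111) = 111 / 1 = 111
H is normal (ℤ_111 is abelian).
|G/H| = |G| / |H| = 111 / 111 = 1

|G/H| = 1


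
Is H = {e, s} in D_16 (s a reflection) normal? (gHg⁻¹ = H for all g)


H = {e, s} in D_16 (s a reflection)
r·s·r⁻¹ = sr⁻² ≠ s for n ≥ 3, so {e, s} is not closed under conjugation

No, not a normal subgroup


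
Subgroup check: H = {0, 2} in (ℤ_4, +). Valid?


Subgroup test for H = {0, 2} in (ℤ_4, +):
(1) 0 ∈ H? Yes
(2) Closure: for all a,b ∈ H, (a+b) mod 4 ∈ H? Yes
(3) Inverses: for all a ∈ H, -a mod 4 ∈ H? Yes

Yes, H is a subgroup of ℤ_4


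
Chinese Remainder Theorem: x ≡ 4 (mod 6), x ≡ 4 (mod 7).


m₁ = 6, m₂ = 7, gcd = 1, so CRT applies. M = m₁·m₂ = 42
Let M₁ = M/m₁ = 7, M₂ = M/m₂ = 6
Find y₁ ≡ M₁⁻¹ (mod m₁): 7⁻¹ ≡ 1 (mod 6)
Find y₂ ≡ M₂⁻¹ (mod m₂): 6⁻¹ ≡ 6 (mod 7)
x = a₁·M₁·y₁ + a₂·M₂·y₂ = 4·7·1 + 4·6·6 = 172
Reduce mod 42: x ≡ 4
Check: 4 mod 6 = 4 ✓, 4 mod 7 = 4 ✓

x ≡ 4 (mod 42)


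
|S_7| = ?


|S_n| = n! (number of permutations of n symbols)
|S_7| = 7! = 5040

|S_7| = 5040


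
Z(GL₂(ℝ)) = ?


Z(G) = {g ∈ G | gx = xg for all x ∈ G}
Only scalar multiples of the identity commute with all invertible matrices

Z(GL₂(ℝ)) = {aI : a ∈ ℝ, a ≠ 0}


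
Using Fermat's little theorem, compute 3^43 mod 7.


Fermat's little theorem: if p is prime and gcd(a,p)=1, then a^(p-1) ≡ 1 (mod p)
p = 7 is prime, gcd(3,7) = 1
Reduce exponent: 43 mod 6 = 1
So 3^43 ≡ 3^1 (mod 7)
3^1 mod 7 = 3

3^43 ≡ 3 (mod 7)


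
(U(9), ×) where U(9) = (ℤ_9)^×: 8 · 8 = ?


Operation: multiplication mod 9
8 · 8 = (a × b) mod 9 with a = 8, b = 8

8 · 8 = 1


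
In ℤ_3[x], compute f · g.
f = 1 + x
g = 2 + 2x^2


Expand and collect like terms; reduce coefficients mod 3:
x^0: 1·2 = 2 ≡ 2 (mod 3)
x^1: 1·0 + 1·2 = 2 ≡ 2 (mod 3)
x^2: 1·2 + 1·0 = 2 ≡ 2 (mod 3)
x^3: 1·2 = 2 ≡ 2 (mod 3)
Result: 2 + 2x + 2x^2 + 2x^3

f · g = 2 + 2x + 2x^2 + 2x^3


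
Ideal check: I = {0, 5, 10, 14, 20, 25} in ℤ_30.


Check ideal conditions for I = {0, 5, 10, 14, 20, 25} in ℤ_30:
(1) I is an additive subgroup? No
(2) For r ∈ ℤ_30 and a ∈ I: r·a ∈ I? No  [counterexample: r=2, a=14, r·a mod 30 = 28 ∉ I]

No, I is not an ideal of ℤ_30


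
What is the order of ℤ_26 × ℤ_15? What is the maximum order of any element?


|ℤ_26 × ℤ_15| = 26 × 15 = 390
Max element order = lcm(26,15) = 390
Cyclic? Yes (gcd=1)

|ℤ_26×ℤ_15| = 390, max element order = 390


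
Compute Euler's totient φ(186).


Factor n: 186 = 2 × 3 × 31
φ(n) = n · ∏(1 - 1/p) over distinct primes p | n
φ(186) = 186 · (1 - 1/2) · (1 - 1/3) · (1 - 1/31) = 60

φ(186) = 60


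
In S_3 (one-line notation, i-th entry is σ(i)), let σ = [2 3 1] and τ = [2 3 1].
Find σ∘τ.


σ∘τ: apply τ first, then σ
1 →τ 2 →σ 3
2 →τ 3 →σ 1
3 →τ 1 →σ 2

σ∘τ = [3 1 2]


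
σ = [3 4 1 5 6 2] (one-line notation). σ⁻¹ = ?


To find σ⁻¹, swap domain and range:
σ(1) = 3 → σ⁻¹(3) = 1
σ(2) = 4 → σ⁻¹(4) = 2
σ(3) = 1 → σ⁻¹(1) = 3
σ(4) = 5 → σ⁻¹(5) = 4
σ(5) = 6 → σ⁻¹(6) = 5
σ(6) = 2 → σ⁻¹(2) = 6

σ⁻¹ = [3 6 1 2 4 5]


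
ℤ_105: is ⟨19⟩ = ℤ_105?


g generates ℤ_n iff gcd(g, n) = 1
gcd(19, 105) = 1
Since gcd = 1, 19 is a generator.

Yes, 19 generates ℤ_105


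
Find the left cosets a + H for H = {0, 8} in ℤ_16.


H = {0, 8}, |H| = 2
Number of cosets = |G|/|H| = 16/2 = 8
0 + H = {0, 8}
1 + H = {1, 9}
2 + H = {2, 10}
3 + H = {3, 11}
4 + H = {4, 12}
5 + H = {5, 13}
6 + H = {6, 14}
7 + H = {7, 15}

Cosets: 0+H={0,8}; 1+H={1,9}; 2+H={2,10}; 3+H={3,11}; 4+H={4,12}; 5+H={5,13}; 6+H={6,14}; 7+H={7,15}


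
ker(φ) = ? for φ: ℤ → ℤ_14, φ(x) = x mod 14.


Kernel = preimage of identity
ker(φ) = {x ∈ ℤ : x ≡ 0 (mod 14)} = 14ℤ = {0, ±14, ±28, ...}

ker(φ) = 14ℤ


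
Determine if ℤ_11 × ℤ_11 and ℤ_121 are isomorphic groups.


Comparing ℤ_11 × ℤ_11 and ℤ_121:
gcd(11,11) = 11 ≠ 1. Max element order in ℤ_11×ℤ_11 is lcm(11,11) = 11 < 121, so it has no element of order 121

No, ℤ_11 × ℤ_11 ≇ ℤ_121


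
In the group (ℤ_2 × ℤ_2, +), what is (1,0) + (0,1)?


Operation: componentwise addition mod (2, 2)
(1,0) + (0,1) = ((a₁+b₁) mod 2, (a₂+b₂) mod 2) with a = (1,0), b = (0,1)

(1,0) + (0,1) = (1,1)


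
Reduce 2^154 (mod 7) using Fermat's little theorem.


Fermat's little theorem: if p is prime and gcd(a,p)=1, then a^(p-1) ≡ 1 (mod p)
p = 7 is prime, gcd(2,7) = 1
Reduce exponent: 154 mod 6 = 4
So 2^154 ≡ 2^4 (mod 7)
2^4 mod 7 = 2

2^154 ≡ 2 (mod 7)


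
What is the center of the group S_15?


Z(G) = {g ∈ G | gx = xg for all x ∈ G}
S_n is non-abelian for n ≥ 3; Z(S_15) is trivial

Z(S_15) = {e}


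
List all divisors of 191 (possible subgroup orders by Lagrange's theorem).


Lagrange's theorem: |H| divides |G|
|G| = 191
Divisors of 191: 1, 191

Possible subgroup orders: {1, 191}


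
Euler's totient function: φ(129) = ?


Factor n: 129 = 3 × 43
φ(n) = n · ∏(1 - 1/p) over distinct primes p | n
φ(129) = 129 · (1 - 1/3) · (1 - 1/43) = 84

φ(129) = 84


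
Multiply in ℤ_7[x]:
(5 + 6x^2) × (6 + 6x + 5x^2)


Expand and collect like terms; reduce coefficients mod 7:
x^0: 5·6 = 30 ≡ 2 (mod 7)
x^1: 5·6 + 0·6 = 30 ≡ 2 (mod 7)
x^2: 5·5 + 0·6 + 6·6 = 61 ≡ 5 (mod 7)
x^3: 0·5 + 6·6 = 36 ≡ 1 (mod 7)
x^4: 6·5 = 30 ≡ 2 (mod 7)
Result: 2 + 2x + 5x^2 + x^3 + 2x^4

f · g = 2 + 2x + 5x^2 + x^3 + 2x^4


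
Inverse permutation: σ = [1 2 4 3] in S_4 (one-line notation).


To find σ⁻¹, swap domain and range:
σ(1) = 1 → σ⁻¹(1) = 1
σ(2) = 2 → σ⁻¹(2) = 2
σ(3) = 4 → σ⁻¹(4) = 3
σ(4) = 3 → σ⁻¹(3) = 4

σ⁻¹ = [1 2 4 3]


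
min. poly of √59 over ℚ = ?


√59 satisfies x² - 59 = 0, irreducible over ℚ since 59 is squarefree

Minimal polynomial: x² - 59


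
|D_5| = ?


|D_n| = 2n (n rotations and n reflections)
|D_5| = 2×5 = 10

|D_5| = 10


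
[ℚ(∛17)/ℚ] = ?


∛17 has minimal polynomial x³ - 17 (irreducible over ℚ since 17 is not a perfect cube)

[ℚ(∛17)/ℚ] = 3


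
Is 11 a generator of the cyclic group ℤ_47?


g generates ℤ_n iff gcd(g, n) = 1
gcd(11, 47) = 1
Since gcd = 1, 11 is a generator.

Yes, 11 generates ℤ_47


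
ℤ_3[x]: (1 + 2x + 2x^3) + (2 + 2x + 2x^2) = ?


Add coefficients mod 3:
x^0: 1 + 2 = 0 (mod 3)
x^1: 2 + 2 = 1 (mod 3)
x^2: 0 + 2 = 2 (mod 3)
x^3: 2 + 0 = 2 (mod 3)
Result: x + 2x^2 + 2x^3

f + g = x + 2x^2 + 2x^3


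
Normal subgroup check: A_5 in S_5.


H = A_5 in S_5
A_5 has index 2 in S_5, and every subgroup of index 2 is normal

Yes, normal subgroup


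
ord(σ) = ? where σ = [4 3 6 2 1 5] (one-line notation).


Cycle decomposition: (1 4 2 3 6 5)
Cycle lengths: 6
Order = lcm(6) = 6

ord(σ) = 6


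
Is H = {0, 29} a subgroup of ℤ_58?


Subgroup test for H = {0, 29} in (ℤ_58, +):
(1) 0 ∈ H? Yes
(2) Closure: for all a,b ∈ H, (a+b) mod 58 ∈ H? Yes
(3) Inverses: for all a ∈ H, -a mod 58 ∈ H? Yes

Yes, H is a subgroup of ℤ_58


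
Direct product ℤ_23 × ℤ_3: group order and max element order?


|ℤ_23 × ℤ_3| = 23 × 3 = 69
Max element order = lcm(23,3) = 69
Cyclic? Yes (gcd=1)

|ℤ_23×ℤ_3| = 69, max element order = 69


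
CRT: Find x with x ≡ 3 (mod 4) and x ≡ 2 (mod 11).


m₁ = 4, m₂ = 11, gcd = 1, so CRT applies. M = m₁·m₂ = 44
Let M₁ = M/m₁ = 11, M₂ = M/m₂ = 4
Find y₁ ≡ M₁⁻¹ (mod m₁): 11⁻¹ ≡ 3 (mod 4)
Find y₂ ≡ M₂⁻¹ (mod m₂): 4⁻¹ ≡ 3 (mod 11)
x = a₁·M₁·y₁ + a₂·M₂·y₂ = 3·11·3 + 2·4·3 = 123
Reduce mod 44: x ≡ 35
Check: 35 mod 4 = 3 ✓, 35 mod 11 = 2 ✓

x ≡ 35 (mod 44)


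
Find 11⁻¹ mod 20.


Use the extended Euclidean algorithm to write 1 = 11·s + 20·t; then s mod 20 is the inverse.
Euclidean algorithm:
  11 = 0·20 + 11
  20 = 1·11 + 9
  11 = 1·9 + 2
  9 = 4·2 + 1
  2 = 2·1 + 0
gcd(11,20) = 1
Back-substitution gives: 11·(-9) + 20·(5) = 1
So 11⁻¹ ≡ -9 ≡ 11 (mod 20)
Check: 11 × 11 = 121 ≡ 1 (mod 20) ✓

11⁻¹ ≡ 11 (mod 20)


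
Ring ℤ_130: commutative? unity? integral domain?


ℤ_130 is a commutative ring with unity 1; 130 = 2×65 is composite, so 2·65 ≡ 0 gives zero divisors (not an integral domain)
Commutative: Yes
Integral domain: No
Has unity: Yes

ℤ_130: Commutative=Yes, Unity=Yes


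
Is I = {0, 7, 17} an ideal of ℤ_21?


Check ideal conditions for I = {0, 7, 17} in ℤ_21:
(1) I is an additive subgroup? No
(2) For r ∈ ℤ_21 and a ∈ I: r·a ∈ I? No  [counterexample: r=2, a=7, r·a mod 21 = 14 ∉ I]

No, I is not an ideal of ℤ_21


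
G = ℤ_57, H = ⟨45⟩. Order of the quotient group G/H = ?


|⟨45⟩| = n / gcd(45, 57) = 57 / 3 = 19
H is normal (ℤ_57 is abelian).
|G/H| = |G| / |H| = 57 / 19 = 3

|G/H| = 3


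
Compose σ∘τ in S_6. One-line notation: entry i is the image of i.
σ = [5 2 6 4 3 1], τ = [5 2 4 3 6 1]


σ∘τ: apply τ first, then σ
1 →τ 5 →σ 3
2 →τ 2 →σ 2
3 →τ 4 →σ 4
4 →τ 3 →σ 6
5 →τ 6 →σ 1
6 →τ 1 →σ 5

σ∘τ = [3 2 4 6 1 5]


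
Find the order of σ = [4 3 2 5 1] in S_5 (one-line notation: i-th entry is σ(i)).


Cycle decomposition: (1 4 5) (2 3)
Cycle lengths: 3, 2
Order = lcm(3, 2) = 6

ord(σ) = 6


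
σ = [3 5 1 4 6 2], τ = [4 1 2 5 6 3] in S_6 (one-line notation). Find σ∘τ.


σ∘τ: apply τ first, then σ
1 →τ 4 →σ 4
2 →τ 1 →σ 3
3 →τ 2 →σ 5
4 →τ 5 →σ 6
5 →τ 6 →σ 2
6 →τ 3 →σ 1

σ∘τ = [4 3 5 6 2 1]


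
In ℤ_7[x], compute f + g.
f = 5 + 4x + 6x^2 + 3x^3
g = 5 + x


Add coefficients mod 7:
x^0: 5 + 5 = 3 (mod 7)
x^1: 4 + 1 = 5 (mod 7)
x^2: 6 + 0 = 6 (mod 7)
x^3: 3 + 0 = 3 (mod 7)
Result: 3 + 5x + 6x^2 + 3x^3

f + g = 3 + 5x + 6x^2 + 3x^3


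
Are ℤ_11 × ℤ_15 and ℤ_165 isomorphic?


Comparing ℤ_11 × ℤ_15 and ℤ_165:
gcd(11,15) = 1, so ℤ_11 × ℤ_15 ≅ ℤ_165 (CRT)

Yes, ℤ_11 × ℤ_15 ≅ ℤ_165


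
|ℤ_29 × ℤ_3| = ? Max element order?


|ℤ_29 × ℤ_3| = 29 × 3 = 87
Max element order = lcm(29,3) = 87
Cyclic? Yes (gcd=1)

|ℤ_29×ℤ_3| = 87, max element order = 87


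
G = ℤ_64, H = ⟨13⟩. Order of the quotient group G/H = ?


|⟨13⟩| = n / gcd(13, 64) = 64 / 1 = 64
H is normal (ℤ_64 is abelian).
|G/H| = |G| / |H| = 64 / 64 = 1

|G/H| = 1


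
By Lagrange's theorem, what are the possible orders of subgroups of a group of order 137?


Lagrange's theorem: |H| divides |G|
|G| = 137
Divisors of 137: 1, 137

Possible subgroup orders: {1, 137}


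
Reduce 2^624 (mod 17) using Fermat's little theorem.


Fermat's little theorem: if p is prime and gcd(a,p)=1, then a^(p-1) ≡ 1 (mod p)
p = 17 is prime, gcd(2,17) = 1
Reduce exponent: 624 mod 16 = 0
So 2^624 ≡ 2^0 (mod 17)
2^0 = 1

2^624 ≡ 1 (mod 17)


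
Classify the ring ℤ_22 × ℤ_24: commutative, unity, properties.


Direct product ring; commutative with unity (1,1); but (1,0)·(0,1) = (0,0) gives zero divisors, so not an integral domain
Commutative: Yes
Integral domain: No
Has unity: Yes

ℤ_22 × ℤ_24: Commutative=Yes, Unity=Yes


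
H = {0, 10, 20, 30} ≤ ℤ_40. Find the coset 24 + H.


24 + H = {24 + h (mod 40) : h ∈ H}
24+0=24, 24+10=34, 24+20=4, 24+30=14
24 + H = {4, 14, 24, 34} = 4 + H

24 + H = {4, 14, 24, 34}


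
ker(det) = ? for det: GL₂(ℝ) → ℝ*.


Kernel = preimage of identity
ker(det) = {A | det(A) = 1} = SL₂(ℝ)

ker(det) = SL₂(ℝ)


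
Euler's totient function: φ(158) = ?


Factor n: 158 = 2 × 79
φ(n) = n · ∏(1 - 1/p) over distinct primes p | n
φ(158) = 158 · (1 - 1/2) · (1 - 1/79) = 78

φ(158) = 78


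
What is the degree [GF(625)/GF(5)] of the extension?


GF(625) = GF(5^4), so the extension degree is 4

[GF(625)/GF(5)] = 4


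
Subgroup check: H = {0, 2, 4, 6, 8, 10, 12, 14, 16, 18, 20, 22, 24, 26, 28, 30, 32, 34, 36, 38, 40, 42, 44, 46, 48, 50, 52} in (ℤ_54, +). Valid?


Subgroup test for H = {0, 2, 4, 6, 8, 10, 12, 14, 16, 18, 20, 22, 24, 26, 28, 30, 32, 34, 36, 38, 40, 42, 44, 46, 48, 50, 52} in (ℤ_54, +):
(1) 0 ∈ H? Yes
(2) Closure: for all a,b ∈ H, (a+b) mod 54 ∈ H? Yes
(3) Inverses: for all a ∈ H, -a mod 54 ∈ H? Yes

Yes, H is a subgroup of ℤ_54


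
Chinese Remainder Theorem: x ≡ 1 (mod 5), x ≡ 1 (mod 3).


m₁ = 5, m₂ = 3, gcd = 1, so CRT applies. M = m₁·m₂ = 15
Let M₁ = M/m₁ = 3, M₂ = M/m₂ = 5
Find y₁ ≡ M₁⁻¹ (mod m₁): 3⁻¹ ≡ 2 (mod 5)
Find y₂ ≡ M₂⁻¹ (mod m₂): 5⁻¹ ≡ 2 (mod 3)
x = a₁·M₁·y₁ + a₂·M₂·y₂ = 1·3·2 + 1·5·2 = 16
Reduce mod 15: x ≡ 1
Check: 1 mod 5 = 1 ✓, 1 mod 3 = 1 ✓

x ≡ 1 (mod 15)


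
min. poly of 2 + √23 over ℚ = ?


Let α = 2 + √23. Then α - 2 = √23, so (α - 2)² = 23, giving α² - 4α - 19 = 0. Degree 2 and α ∉ ℚ, so this is the minimal polynomial.

Minimal polynomial: x² - 4x - 19


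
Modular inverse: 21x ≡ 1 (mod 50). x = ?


Use the extended Euclidean algorithm to write 1 = 21·s + 50·t; then s mod 50 is the inverse.
Euclidean algorithm:
  21 = 0·50 + 21
  50 = 2·21 + 8
  21 = 2·8 + 5
  8 = 1·5 + 3
  5 = 1·3 + 2
  3 = 1·2 + 1
  2 = 2·1 + 0
gcd(21,50) = 1
Back-substitution gives: 21·(-19) + 50·(8) = 1
So 21⁻¹ ≡ -19 ≡ 31 (mod 50)
Check: 21 × 31 = 651 ≡ 1 (mod 50) ✓

21⁻¹ ≡ 31 (mod 50)


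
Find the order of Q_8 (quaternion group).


Q_8 = {±1, ±i, ±j, ±k}
|Q_8| = 8

|Q_8 (quaternion group)| = 8


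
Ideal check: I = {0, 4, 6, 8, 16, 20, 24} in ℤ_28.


Check ideal conditions for I = {0, 4, 6, 8, 16, 20, 24} in ℤ_28:
(1) I is an additive subgroup? No
(2) For r ∈ ℤ_28 and a ∈ I: r·a ∈ I? No  [counterexample: r=2, a=6, r·a mod 28 = 12 ∉ I]

No, I is not an ideal of ℤ_28


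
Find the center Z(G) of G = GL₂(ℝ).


Z(G) = {g ∈ G | gx = xg for all x ∈ G}
Only scalar multiples of the identity commute with all invertible matrices

Z(GL₂(ℝ)) = {aI : a ∈ ℝ, a ≠ 0}


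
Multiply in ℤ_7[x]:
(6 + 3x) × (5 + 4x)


Expand and collect like terms; reduce coefficients mod 7:
x^0: 6·5 = 30 ≡ 2 (mod 7)
x^1: 6·4 + 3·5 = 39 ≡ 4 (mod 7)
x^2: 3·4 = 12 ≡ 5 (mod 7)
Result: 2 + 4x + 5x^2

f · g = 2 + 4x + 5x^2


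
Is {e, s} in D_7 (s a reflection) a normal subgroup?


H = {e, s} in D_7 (s a reflection)
r·s·r⁻¹ = sr⁻² ≠ s for n ≥ 3, so {e, s} is not closed under conjugation

No, not a normal subgroup


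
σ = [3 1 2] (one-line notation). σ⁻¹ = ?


To find σ⁻¹, swap domain and range:
σ(1) = 3 → σ⁻¹(3) = 1
σ(2) = 1 → σ⁻¹(1) = 2
σ(3) = 2 → σ⁻¹(2) = 3

σ⁻¹ = [2 3 1]


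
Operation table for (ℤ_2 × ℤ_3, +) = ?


Elements: {(0,0), (0,1), (0,2), (1,0), (1,1), (1,2)}
Operation: componentwise addition mod (2, 3)
Entry (a, b) = ((a₁+b₁) mod 2, (a₂+b₂) mod 3)

Cayley table:
      | (0,0) | (0,1) | (0,2) | (1,0) | (1,1) | (1,2)
(0,0) | (0,0) | (0,1) | (0,2) | (1,0) | (1,1) | (1,2)
(0,1) | (0,1) | (0,2) | (0,0) | (1,1) | (1,2) | (1,0)
(0,2) | (0,2) | (0,0) | (0,1) | (1,2) | (1,0) | (1,1)
(1,0) | (1,0) | (1,1) | (1,2) | (0,0) | (0,1) | (0,2)
(1,1) | (1,1) | (1,2) | (1,0) | (0,1) | (0,2) | (0,0)
(1,2) | (1,2) | (1,0) | (1,1) | (0,2) | (0,0) | (0,1)


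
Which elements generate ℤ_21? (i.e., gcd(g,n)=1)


g generates ℤ_n iff gcd(g,n) = 1
Prime factors of 21: 3, 7
Generators are g ∈ {1,...,20} not divisible by any of these primes.
Generators: {1, 2, 4, 5, 8, 10, 11, 13, 16, 17, 19, 20}
Number of generators = φ(21) = 12

Generators of ℤ_21 = {1, 2, 4, 5, 8, 10, 11, 13, 16, 17, 19, 20}


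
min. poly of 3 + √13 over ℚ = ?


Let α = 3 + √13. Then α - 3 = √13, so (α - 3)² = 13, giving α² - 6α - 4 = 0. Degree 2 and α ∉ ℚ, so this is the minimal polynomial.

Minimal polynomial: x² - 6x - 4


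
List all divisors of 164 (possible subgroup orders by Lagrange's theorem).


Lagrange's theorem: |H| divides |G|
|G| = 164
Divisors of 164: 1, 2, 4, 41, 82, 164

Possible subgroup orders: {1, 2, 4, 41, 82, 164}


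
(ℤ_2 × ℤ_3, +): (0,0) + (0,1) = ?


Operation: componentwise addition mod (2, 3)
(0,0) + (0,1) = ((a₁+b₁) mod 2, (a₂+b₂) mod 3) with a = (0,0), b = (0,1)

(0,0) + (0,1) = (0,1)


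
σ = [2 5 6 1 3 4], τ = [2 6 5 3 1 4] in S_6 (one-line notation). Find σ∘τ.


σ∘τ: apply τ first, then σ
1 →τ 2 →σ 5
2 →τ 6 →σ 4
3 →τ 5 →σ 3
4 →τ 3 →σ 6
5 →τ 1 →σ 2
6 →τ 4 →σ 1

σ∘τ = [5 4 3 6 2 1]


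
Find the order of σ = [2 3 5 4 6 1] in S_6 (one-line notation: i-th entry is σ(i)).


Cycle decomposition: (1 2 3 5 6)
Cycle lengths: 5
Order = lcm(5) = 5

ord(σ) = 5


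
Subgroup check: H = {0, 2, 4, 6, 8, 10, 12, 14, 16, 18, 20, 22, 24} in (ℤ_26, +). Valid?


Subgroup test for H = {0, 2, 4, 6, 8, 10, 12, 14, 16, 18, 20, 22, 24} in (ℤ_26, +):
(1) 0 ∈ H? Yes
(2) Closure: for all a,b ∈ H, (a+b) mod 26 ∈ H? Yes
(3) Inverses: for all a ∈ H, -a mod 26 ∈ H? Yes

Yes, H is a subgroup of ℤ_26


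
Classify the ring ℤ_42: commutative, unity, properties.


ℤ_42 is a commutative ring with unity 1; 42 = 2×21 is composite, so 2·21 ≡ 0 gives zero divisors (not an integral domain)
Commutative: Yes
Integral domain: No
Has unity: Yes

ℤ_42: Commutative=Yes, Unity=Yes


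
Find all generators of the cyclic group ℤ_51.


g generates ℤ_n iff gcd(g,n) = 1
Prime factors of 51: 3, 17
Generators are g ∈ {1,...,50} not divisible by any of these primes.
Generators: {1, 2, 4, 5, 7, 8, 10, 11, 13, 14, 16, 19, 20, 22, 23, 25, 26, 28, 29, 31, 32, 35, 37, 38, 40, 41, 43, 44, 46, 47, 49, 50}
Number of generators = φ(51) = 32

Generators of ℤ_51 = {1, 2, 4, 5, 7, 8, 10, 11, 13, 14, 16, 19, 20, 22, 23, 25, 26, 28, 29, 31, 32, 35, 37, 38, 40, 41, 43, 44, 46, 47, 49, 50}


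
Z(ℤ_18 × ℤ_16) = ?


Z(G) = {g ∈ G | gx = xg for all x ∈ G}
Direct product of abelian groups is abelian, so Z(G) = G

Z(ℤ_18 × ℤ_16) = ℤ_18 × ℤ_16


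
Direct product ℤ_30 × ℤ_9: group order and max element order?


|ℤ_30 × ℤ_9| = 30 × 9 = 270
Max element order = lcm(30,9) = 90
Cyclic? No (gcd=3)

|ℤ_30×ℤ_9| = 270, max element order = 90


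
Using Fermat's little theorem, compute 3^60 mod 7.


Fermat's little theorem: if p is prime and gcd(a,p)=1, then a^(p-1) ≡ 1 (mod p)
p = 7 is prime, gcd(3,7) = 1
Reduce exponent: 60 mod 6 = 0
So 3^60 ≡ 3^0 (mod 7)
3^0 = 1

3^60 ≡ 1 (mod 7)


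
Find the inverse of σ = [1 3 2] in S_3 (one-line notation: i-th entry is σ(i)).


To find σ⁻¹, swap domain and range:
σ(1) = 1 → σ⁻¹(1) = 1
σ(2) = 3 → σ⁻¹(3) = 2
σ(3) = 2 → σ⁻¹(2) = 3

σ⁻¹ = [1 3 2]


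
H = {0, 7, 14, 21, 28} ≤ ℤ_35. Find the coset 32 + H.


32 + H = {32 + h (mod 35) : h ∈ H}
32+0=32, 32+7=4, 32+14=11, 32+21=18, 32+28=25
32 + H = {4, 11, 18, 25, 32} = 4 + H

32 + H = {4, 11, 18, 25, 32}


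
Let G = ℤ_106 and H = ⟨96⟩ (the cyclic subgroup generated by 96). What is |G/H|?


|⟨96⟩| = n / gcd(96, 106) = 106 / 2 = 53
H is normal (ℤ_106 is abelian).
|G/H| = |G| / |H| = 106 / 53 = 2

|G/H| = 2


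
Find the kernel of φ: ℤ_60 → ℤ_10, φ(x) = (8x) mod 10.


Kernel = preimage of identity
ker(φ) = {x ∈ ℤ_60 : 8x ≡ 0 (mod 10)}. Since 10 | 60, φ is well-defined. The kernel is the cyclic subgroup ⟨5⟩ of ℤ_60 (order 12), i.e. {0, 5, 10, 15, 20, 25, 30, 35, 40, 45, 50, 55}

ker(φ) = {0, 5, 10, 15, 20, 25, 30, 35, 40, 45, 50, 55}


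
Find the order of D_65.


|D_n| = 2n (n rotations and n reflections)
|D_65| = 2×65 = 130

|D_65| = 130
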